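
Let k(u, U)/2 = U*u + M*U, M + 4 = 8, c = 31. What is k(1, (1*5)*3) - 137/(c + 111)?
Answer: 21163/142 ≈ 149.04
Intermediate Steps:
M = 4 (M = -4 + 8 = 4)
k(u, U) = 8*U + 2*U*u (k(u, U) = 2*(U*u + 4*U) = 2*(4*U + U*u) = 8*U + 2*U*u)
k(1, (1*5)*3) - 137/(c + 111) = 2*((1*5)*3)*(4 + 1) - 137/(31 + 111) = 2*(5*3)*5 - 137/142 = 2*15*5 + (1/142)*(-137) = 150 - 137/142 = 21163/142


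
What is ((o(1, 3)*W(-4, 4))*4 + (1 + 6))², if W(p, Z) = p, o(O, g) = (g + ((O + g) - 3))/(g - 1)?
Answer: 625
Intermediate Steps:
o(O, g) = (-3 + O + 2*g)/(-1 + g) (o(O, g) = (g + (-3 + O + g))/(-1 + g) = (-3 + O + 2*g)/(-1 + g))
((o(1, 3)*W(-4, 4))*4 + (1 + 6))² = ((((-3 + 1 + 2*3)/(-1 + 3))*(-4))*4 + (1 + 6))² = ((((-3 + 1 + 6)/2)*(-4))*4 + 7)² = ((((½)*4)*(-4))*4 + 7)² = ((2*(-4))*4 + 7)² = (-8*4 + 7)² = (-32 + 7)² = (-25)² = 625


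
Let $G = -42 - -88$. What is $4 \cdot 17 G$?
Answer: $3128$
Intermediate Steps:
$G = 46$ ($G = -42 + 88 = 46$)
$4 \cdot 17 G = 4 \cdot 17 \cdot 46 = 68 \cdot 46 = 3128$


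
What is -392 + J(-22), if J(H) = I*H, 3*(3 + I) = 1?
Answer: -1000/3 ≈ -333.33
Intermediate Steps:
I = -8/3 (I = -3 + (⅓)*1 = -3 + ⅓ = -8/3 ≈ -2.6667)
J(H) = -8*H/3
-392 + J(-22) = -392 - 8/3*(-22) = -392 + 176/3 = -1000/3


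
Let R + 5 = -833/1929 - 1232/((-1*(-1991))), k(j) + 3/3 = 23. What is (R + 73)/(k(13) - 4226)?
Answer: -23375311/1467822396 ≈ -0.015925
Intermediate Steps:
k(j) = 22 (k(j) = -1 + 23 = 22)
R = -2112566/349149 (R = -5 + (-833/1929 - 1232/((-1*(-1991)))) = -5 + (-833*1/1929 - 1232/1991) = -5 + (-833/1929 - 1232*1/1991) = -5 + (-833/1929 - 112/181) = -5 - 366821/349149 = -2112566/349149 ≈ -6.0506)
(R + 73)/(k(13) - 4226) = (-2112566/349149 + 73)/(22 - 4226) = (23375311/349149)/(-4204) = (23375311/349149)*(-1/4204) = -23375311/1467822396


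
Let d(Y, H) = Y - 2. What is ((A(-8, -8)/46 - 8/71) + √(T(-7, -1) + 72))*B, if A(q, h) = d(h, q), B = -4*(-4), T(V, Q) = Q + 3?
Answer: -8624/1633 + 16*√74 ≈ 132.36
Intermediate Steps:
T(V, Q) = 3 + Q
B = 16
d(Y, H) = -2 + Y
A(q, h) = -2 + h
((A(-8, -8)/46 - 8/71) + √(T(-7, -1) + 72))*B = (((-2 - 8)/46 - 8/71) + √((3 - 1) + 72))*16 = ((-10*1/46 - 8*1/71) + √(2 + 72))*16 = ((-5/23 - 8/71) + √74)*16 = (-539/1633 + √74)*16 = -8624/1633 + 16*√74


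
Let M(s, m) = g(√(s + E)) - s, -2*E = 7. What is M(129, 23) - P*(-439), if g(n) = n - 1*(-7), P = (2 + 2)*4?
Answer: 6902 + √502/2 ≈ 6913.2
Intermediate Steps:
E = -7/2 (E = -½*7 = -7/2 ≈ -3.5000)
P = 16 (P = 4*4 = 16)
g(n) = 7 + n (g(n) = n + 7 = 7 + n)
M(s, m) = 7 + √(-7/2 + s) - s (M(s, m) = (7 + √(s - 7/2)) - s = (7 + √(-7/2 + s)) - s = 7 + √(-7/2 + s) - s)
M(129, 23) - P*(-439) = (7 + √(-14 + 4*129)/2 - 1*129) - 16*(-439) = (7 + √(-14 + 516)/2 - 129) - 1*(-7024) = (7 + √502/2 - 129) + 7024 = (-122 + √502/2) + 7024 = 6902 + √502/2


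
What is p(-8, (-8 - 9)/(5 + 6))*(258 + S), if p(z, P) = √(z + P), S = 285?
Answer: 543*I*√1155/11 ≈ 1677.6*I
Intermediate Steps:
p(z, P) = √(P + z)
p(-8, (-8 - 9)/(5 + 6))*(258 + S) = √((-8 - 9)/(5 + 6) - 8)*(258 + 285) = √(-17/11 - 8)*543 = √(-105/11)*543 = (I*√1155/11)*543 = 543*I*√1155/11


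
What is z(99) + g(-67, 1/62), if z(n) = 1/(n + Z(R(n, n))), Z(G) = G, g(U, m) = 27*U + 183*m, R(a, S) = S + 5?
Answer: -22730863/12586 ≈ -1806.0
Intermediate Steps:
R(a, S) = 5 + S
z(n) = 1/(5 + 2*n) (z(n) = 1/(n + (5 + n)) = 1/(5 + 2*n))
z(99) + g(-67, 1/62) = 1/(5 + 2*99) + (27*(-67) + 183/62) = 1/(5 + 198) + (-1809 + 183*(1/62)) = 1/203 + (-1809 + 183/62) = 1/203 - 111975/62 = -22730863/12586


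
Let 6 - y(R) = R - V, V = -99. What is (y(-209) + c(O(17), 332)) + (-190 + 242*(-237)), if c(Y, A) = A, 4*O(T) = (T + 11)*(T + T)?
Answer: -57096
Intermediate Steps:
O(T) = T*(11 + T)/2 (O(T) = ((T + 11)*(T + T))/4 = ((11 + T)*(2*T))/4 = (2*T*(11 + T))/4 = T*(11 + T)/2)
y(R) = -93 - R (y(R) = 6 - (R - 1*(-99)) = 6 - (R + 99) = 6 - (99 + R) = 6 + (-99 - R) = -93 - R)
(y(-209) + c(O(17), 332)) + (-190 + 242*(-237)) = ((-93 - 1*(-209)) + 332) + (-190 + 242*(-237)) = ((-93 + 209) + 332) + (-190 - 57354) = (116 + 332) - 57544 = 448 - 57544 = -57096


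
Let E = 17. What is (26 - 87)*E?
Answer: -1037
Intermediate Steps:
(26 - 87)*E = (26 - 87)*17 = -61*17 = -1037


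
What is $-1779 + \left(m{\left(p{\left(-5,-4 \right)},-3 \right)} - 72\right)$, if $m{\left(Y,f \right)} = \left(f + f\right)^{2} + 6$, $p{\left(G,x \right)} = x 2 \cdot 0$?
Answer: $-1809$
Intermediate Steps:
$p{\left(G,x \right)} = 0$ ($p{\left(G,x \right)} = 2 x 0 = 0$)
$m{\left(Y,f \right)} = 6 + 4 f^{2}$ ($m{\left(Y,f \right)} = \left(2 f\right)^{2} + 6 = 4 f^{2} + 6 = 6 + 4 f^{2}$)
$-1779 + \left(m{\left(p{\left(-5,-4 \right)},-3 \right)} - 72\right) = -1779 + \left(\left(6 + 4 \left(-3\right)^{2}\right) - 72\right) = -1779 + \left(\left(6 + 4 \cdot 9\right) - 72\right) = -1779 + \left(\left(6 + 36\right) - 72\right) = -1779 + \left(42 - 72\right) = -1779 - 30 = -1809$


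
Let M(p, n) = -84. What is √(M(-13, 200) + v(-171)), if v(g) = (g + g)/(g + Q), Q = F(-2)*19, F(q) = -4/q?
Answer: I*√3990/7 ≈ 9.0238*I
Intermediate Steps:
Q = 38 (Q = -4/(-2)*19 = -4*(-½)*19 = 2*19 = 38)
v(g) = 2*g/(38 + g) (v(g) = (g + g)/(g + 38) = (2*g)/(38 + g) = 2*g/(38 + g))
√(M(-13, 200) + v(-171)) = √(-84 + 2*(-171)/(38 - 171)) = √(-84 + 2*(-171)/(-133)) = √(-84 + 2*(-171)*(-1/133)) = √(-84 + 18/7) = √(-570/7) = I*√3990/7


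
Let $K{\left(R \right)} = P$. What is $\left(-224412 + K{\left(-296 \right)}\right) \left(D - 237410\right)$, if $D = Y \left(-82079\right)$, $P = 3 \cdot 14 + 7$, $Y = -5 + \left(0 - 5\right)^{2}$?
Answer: $421575833370$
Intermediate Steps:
$Y = 20$ ($Y = -5 + \left(-5\right)^{2} = -5 + 25 = 20$)
$P = 49$ ($P = 42 + 7 = 49$)
$K{\left(R \right)} = 49$
$D = -1641580$ ($D = 20 \left(-82079\right) = -1641580$)
$\left(-224412 + K{\left(-296 \right)}\right) \left(D - 237410\right) = \left(-224412 + 49\right) \left(-1641580 - 237410\right) = \left(-224363\right) \left(-1878990\right) = 421575833370$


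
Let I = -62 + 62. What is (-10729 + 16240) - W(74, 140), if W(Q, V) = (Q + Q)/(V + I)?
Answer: 192848/35 ≈ 5509.9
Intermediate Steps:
I = 0
W(Q, V) = 2*Q/V (W(Q, V) = (Q + Q)/(V + 0) = (2*Q)/V = 2*Q/V)
(-10729 + 16240) - W(74, 140) = (-10729 + 16240) - 2*74/140 = 5511 - 2*74/140 = 5511 - 1*37/35 = 5511 - 37/35 = 192848/35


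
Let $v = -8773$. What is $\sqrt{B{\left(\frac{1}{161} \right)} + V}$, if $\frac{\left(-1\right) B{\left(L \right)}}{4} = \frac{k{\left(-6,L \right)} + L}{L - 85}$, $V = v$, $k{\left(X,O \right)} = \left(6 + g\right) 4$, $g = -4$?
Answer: $\frac{2 i \sqrt{25667030906}}{3421} \approx 93.662 i$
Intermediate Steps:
$k{\left(X,O \right)} = 8$ ($k{\left(X,O \right)} = \left(6 - 4\right) 4 = 2 \cdot 4 = 8$)
$V = -8773$
$B{\left(L \right)} = - \frac{4 \left(8 + L\right)}{-85 + L}$ ($B{\left(L \right)} = - 4 \frac{8 + L}{L - 85} = - 4 \frac{8 + L}{-85 + L} = - \frac{4 \left(8 + L\right)}{-85 + L}$)
$\sqrt{B{\left(\frac{1}{161} \right)} + V} = \sqrt{\frac{4 \left(-8 - \frac{1}{161}\right)}{-85 + \frac{1}{161}} - 8773} = \sqrt{\frac{4 \left(-8 - \frac{1}{161}\right)}{- \frac{13684}{161}} - 8773} = \sqrt{4 \left(- \frac{161}{13684}\right) \left(- \frac{1289}{161}\right) - 8773} = \sqrt{\frac{1289}{3421} - 8773} = \sqrt{- \frac{30011144}{3421}} = \frac{2 i \sqrt{25667030906}}{3421}$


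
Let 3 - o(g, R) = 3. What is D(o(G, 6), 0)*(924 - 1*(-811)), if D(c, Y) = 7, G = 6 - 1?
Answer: 12145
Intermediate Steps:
G = 5
o(g, R) = 0 (o(g, R) = 3 - 1*3 = 3 - 3 = 0)
D(o(G, 6), 0)*(924 - 1*(-811)) = 7*(924 - 1*(-811)) = 7*(924 + 811) = 7*1735 = 12145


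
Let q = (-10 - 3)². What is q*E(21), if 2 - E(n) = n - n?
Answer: 338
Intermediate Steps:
E(n) = 2 (E(n) = 2 - (n - n) = 2 - 1*0 = 2 + 0 = 2)
q = 169 (q = (-13)² = 169)
q*E(21) = 169*2 = 338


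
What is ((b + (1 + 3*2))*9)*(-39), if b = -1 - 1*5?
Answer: -351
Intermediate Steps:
b = -6 (b = -1 - 5 = -6)
((b + (1 + 3*2))*9)*(-39) = ((-6 + (1 + 3*2))*9)*(-39) = ((-6 + (1 + 6))*9)*(-39) = ((-6 + 7)*9)*(-39) = (1*9)*(-39) = 9*(-39) = -351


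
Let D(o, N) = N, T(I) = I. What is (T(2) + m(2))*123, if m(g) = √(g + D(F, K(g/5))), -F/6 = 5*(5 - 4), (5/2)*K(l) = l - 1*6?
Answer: 246 + 123*I*√6/5 ≈ 246.0 + 60.257*I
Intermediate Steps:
K(l) = -12/5 + 2*l/5 (K(l) = 2*(l - 1*6)/5 = 2*(l - 6)/5 = 2*(-6 + l)/5 = -12/5 + 2*l/5)
F = -30 (F = -30*(5 - 4) = -30 ≈ -30.000)
m(g) = √(-12/5 + 27*g/25) (m(g) = √(g + (-12/5 + 2*(g/5)/5)) = √(g + (-12/5 + 2*g/25)) = √(-12/5 + 27*g/25))
(T(2) + m(2))*123 = (2 + √(-60 + 27*2)/5)*123 = (2 + √(-60 + 54)/5)*123 = (2 + √(-6)/5)*123 = (2 + (I*√6)/5)*123 = (2 + I*√6/5)*123 = 246 + 123*I*√6/5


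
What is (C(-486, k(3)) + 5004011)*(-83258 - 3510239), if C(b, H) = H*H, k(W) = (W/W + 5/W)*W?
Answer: -17982128500275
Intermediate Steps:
k(W) = W*(1 + 5/W) (k(W) = (1 + 5/W)*W = W*(1 + 5/W))
C(b, H) = H**2
(C(-486, k(3)) + 5004011)*(-83258 - 3510239) = ((5 + 3)**2 + 5004011)*(-83258 - 3510239) = (8**2 + 5004011)*(-3593497) = (64 + 5004011)*(-3593497) = 5004075*(-3593497) = -17982128500275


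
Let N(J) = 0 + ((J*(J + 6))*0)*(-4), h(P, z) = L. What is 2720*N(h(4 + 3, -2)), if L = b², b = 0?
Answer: 0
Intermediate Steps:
L = 0 (L = 0² = 0)
h(P, z) = 0
N(J) = 0 (N(J) = 0 + ((J*(6 + J))*0)*(-4) = 0 + 0*(-4) = 0 + 0 = 0)
2720*N(h(4 + 3, -2)) = 2720*0 = 0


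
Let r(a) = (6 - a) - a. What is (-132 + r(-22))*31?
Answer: -2542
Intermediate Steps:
r(a) = 6 - 2*a
(-132 + r(-22))*31 = (-132 + (6 - 2*(-22)))*31 = (-132 + (6 + 44))*31 = (-132 + 50)*31 = -82*31 = -2542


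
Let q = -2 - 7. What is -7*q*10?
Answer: 630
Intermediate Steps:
q = -9
-7*q*10 = -7*(-9)*10 = 63*10 = 630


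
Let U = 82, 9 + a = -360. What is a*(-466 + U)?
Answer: 141696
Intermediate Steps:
a = -369 (a = -9 - 360 = -369)
a*(-466 + U) = -369*(-466 + 82) = -369*(-384) = 141696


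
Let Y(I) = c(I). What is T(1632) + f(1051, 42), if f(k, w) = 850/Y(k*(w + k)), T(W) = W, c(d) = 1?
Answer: 2482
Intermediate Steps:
Y(I) = 1
f(k, w) = 850 (f(k, w) = 850/1 = 850*1 = 850)
T(1632) + f(1051, 42) = 1632 + 850 = 2482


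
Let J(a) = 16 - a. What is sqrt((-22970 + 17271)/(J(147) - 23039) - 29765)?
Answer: I*sqrt(15979175462670)/23170 ≈ 172.52*I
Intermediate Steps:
sqrt((-22970 + 17271)/(J(147) - 23039) - 29765) = sqrt((-22970 + 17271)/((16 - 1*147) - 23039) - 29765) = sqrt(-5699/((16 - 147) - 23039) - 29765) = sqrt(-5699/(-131 - 23039) - 29765) = sqrt(-5699/(-23170) - 29765) = sqrt(-5699*(-1/23170) - 29765) = sqrt(5699/23170 - 29765) = sqrt(-689649351/23170) = I*sqrt(15979175462670)/23170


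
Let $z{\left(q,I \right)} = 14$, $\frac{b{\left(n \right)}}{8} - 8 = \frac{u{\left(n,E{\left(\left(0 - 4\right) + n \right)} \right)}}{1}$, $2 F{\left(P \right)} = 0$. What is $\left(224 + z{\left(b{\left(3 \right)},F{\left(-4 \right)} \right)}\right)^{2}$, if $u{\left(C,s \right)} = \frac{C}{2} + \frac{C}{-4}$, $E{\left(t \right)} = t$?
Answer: $56644$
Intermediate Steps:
$u{\left(C,s \right)} = \frac{C}{4}$ ($u{\left(C,s \right)} = C \frac{1}{2} + C \left(- \frac{1}{4}\right) = \frac{C}{2} - \frac{C}{4} = \frac{C}{4}$)
$F{\left(P \right)} = 0$ ($F{\left(P \right)} = \frac{1}{2} \cdot 0 = 0$)
$b{\left(n \right)} = 64 + 2 n$ ($b{\left(n \right)} = 64 + 8 \frac{\frac{1}{4} n}{1} = 64 + 8 \frac{n}{4} \cdot 1 = 64 + 8 \frac{n}{4} = 64 + 2 n$)
$\left(224 + z{\left(b{\left(3 \right)},F{\left(-4 \right)} \right)}\right)^{2} = \left(224 + 14\right)^{2} = 238^{2} = 56644$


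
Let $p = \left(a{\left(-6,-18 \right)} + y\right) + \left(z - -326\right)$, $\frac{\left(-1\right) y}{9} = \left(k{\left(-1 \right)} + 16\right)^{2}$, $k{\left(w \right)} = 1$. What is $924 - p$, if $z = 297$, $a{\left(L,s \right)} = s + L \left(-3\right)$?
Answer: $2902$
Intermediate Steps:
$a{\left(L,s \right)} = s - 3 L$
$y = -2601$ ($y = - 9 \left(1 + 16\right)^{2} = - 9 \cdot 17^{2} = \left(-9\right) 289 = -2601$)
$p = -1978$ ($p = \left(\left(-18 - -18\right) - 2601\right) + \left(297 - -326\right) = \left(\left(-18 + 18\right) - 2601\right) + \left(297 + 326\right) = \left(0 - 2601\right) + 623 = -2601 + 623 = -1978$)
$924 - p = 924 - -1978 = 924 + 1978 = 2902$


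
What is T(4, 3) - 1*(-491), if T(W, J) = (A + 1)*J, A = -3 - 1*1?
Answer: 482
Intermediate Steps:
A = -4 (A = -3 - 1 = -4)
T(W, J) = -3*J (T(W, J) = (-4 + 1)*J = -3*J)
T(4, 3) - 1*(-491) = -3*3 - 1*(-491) = -9 + 491 = 482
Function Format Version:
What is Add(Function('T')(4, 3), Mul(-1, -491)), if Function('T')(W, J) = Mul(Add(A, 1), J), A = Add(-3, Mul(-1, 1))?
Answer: 482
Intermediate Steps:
A = -4 (A = Add(-3, -1) = -4)
Function('T')(W, J) = Mul(-3, J) (Function('T')(W, J) = Mul(Add(-4, 1), J) = Mul(-3, J))
Add(Function('T')(4, 3), Mul(-1, -491)) = Add(Mul(-3, 3), Mul(-1, -491)) = Add(-9, 491) = 482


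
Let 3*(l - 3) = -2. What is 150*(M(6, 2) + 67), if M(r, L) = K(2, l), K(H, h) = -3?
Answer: 9600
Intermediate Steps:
l = 7/3 (l = 3 + (⅓)*(-2) = 3 - ⅔ = 7/3 ≈ 2.3333)
M(r, L) = -3
150*(M(6, 2) + 67) = 150*(-3 + 67) = 150*64 = 9600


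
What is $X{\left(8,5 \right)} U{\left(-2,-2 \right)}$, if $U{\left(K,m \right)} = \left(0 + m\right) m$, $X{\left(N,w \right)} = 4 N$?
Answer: $128$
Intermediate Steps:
$U{\left(K,m \right)} = m^{2}$ ($U{\left(K,m \right)} = m m = m^{2}$)
$X{\left(8,5 \right)} U{\left(-2,-2 \right)} = 4 \cdot 8 \left(-2\right)^{2} = 32 \cdot 4 = 128$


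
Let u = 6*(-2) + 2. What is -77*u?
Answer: 770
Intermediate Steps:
u = -10 (u = -12 + 2 = -10)
-77*u = -77*(-10) = 770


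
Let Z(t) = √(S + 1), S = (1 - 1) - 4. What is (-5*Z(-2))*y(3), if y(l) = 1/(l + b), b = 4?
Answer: -5*I*√3/7 ≈ -1.2372*I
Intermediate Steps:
S = -4 (S = 0 - 4 = -4)
Z(t) = I*√3 (Z(t) = √(-4 + 1) = √(-3) = I*√3)
y(l) = 1/(4 + l) (y(l) = 1/(l + 4) = 1/(4 + l))
(-5*Z(-2))*y(3) = (-5*I*√3)/(4 + 3) = -5*I*√3/7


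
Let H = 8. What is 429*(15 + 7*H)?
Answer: 30459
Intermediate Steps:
429*(15 + 7*H) = 429*(15 + 7*8) = 429*(15 + 56) = 429*71 = 30459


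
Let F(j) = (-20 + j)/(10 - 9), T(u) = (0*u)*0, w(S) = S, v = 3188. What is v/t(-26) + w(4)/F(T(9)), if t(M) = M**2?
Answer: 3816/845 ≈ 4.5160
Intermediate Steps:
T(u) = 0 (T(u) = 0*0 = 0)
F(j) = -20 + j (F(j) = (-20 + j)/1 = (-20 + j)*1 = -20 + j)
v/t(-26) + w(4)/F(T(9)) = 3188/((-26)**2) + 4/(-20 + 0) = 3188/676 + 4/(-20) = 3188*(1/676) + 4*(-1/20) = 797/169 - 1/5 = 3816/845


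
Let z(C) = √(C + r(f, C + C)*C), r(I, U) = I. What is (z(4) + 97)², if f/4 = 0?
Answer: 9801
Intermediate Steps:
f = 0 (f = 4*0 = 0)
z(C) = √C (z(C) = √(C + 0*C) = √(C + 0) = √C)
(z(4) + 97)² = (√4 + 97)² = (2 + 97)² = 99² = 9801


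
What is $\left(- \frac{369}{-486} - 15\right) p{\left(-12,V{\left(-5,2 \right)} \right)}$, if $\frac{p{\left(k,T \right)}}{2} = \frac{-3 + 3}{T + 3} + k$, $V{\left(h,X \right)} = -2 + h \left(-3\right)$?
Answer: $\frac{3076}{9} \approx 341.78$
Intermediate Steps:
$V{\left(h,X \right)} = -2 - 3 h$
$p{\left(k,T \right)} = 2 k$ ($p{\left(k,T \right)} = 2 \left(\frac{-3 + 3}{T + 3} + k\right) = 2 \left(\frac{0}{3 + T} + k\right) = 2 \left(0 + k\right) = 2 k$)
$\left(- \frac{369}{-486} - 15\right) p{\left(-12,V{\left(-5,2 \right)} \right)} = \left(- \frac{369}{-486} - 15\right) 2 \left(-12\right) = \left(\left(-369\right) \left(- \frac{1}{486}\right) - 15\right) \left(-24\right) = \left(\frac{41}{54} - 15\right) \left(-24\right) = \left(- \frac{769}{54}\right) \left(-24\right) = \frac{3076}{9}$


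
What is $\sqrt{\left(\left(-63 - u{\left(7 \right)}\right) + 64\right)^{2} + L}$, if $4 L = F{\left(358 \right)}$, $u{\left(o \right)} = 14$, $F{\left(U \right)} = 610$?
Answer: $\frac{\sqrt{1286}}{2} \approx 17.93$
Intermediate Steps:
$L = \frac{305}{2}$ ($L = \frac{1}{4} \cdot 610 = \frac{305}{2} \approx 152.5$)
$\sqrt{\left(\left(-63 - u{\left(7 \right)}\right) + 64\right)^{2} + L} = \sqrt{\left(\left(-63 - 14\right) + 64\right)^{2} + \frac{305}{2}} = \sqrt{\left(-77 + 64\right)^{2} + \frac{305}{2}} = \sqrt{\left(-13\right)^{2} + \frac{305}{2}} = \sqrt{169 + \frac{305}{2}} = \sqrt{\frac{643}{2}} = \frac{\sqrt{1286}}{2}$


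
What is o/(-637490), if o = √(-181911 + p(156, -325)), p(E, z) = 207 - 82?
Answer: -I*√181786/637490 ≈ -0.00066882*I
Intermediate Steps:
p(E, z) = 125
o = I*√181786 (o = √(-181911 + 125) = √(-181786) = I*√181786 ≈ 426.36*I)
o/(-637490) = (I*√181786)/(-637490) = (I*√181786)*(-1/637490) = -I*√181786/637490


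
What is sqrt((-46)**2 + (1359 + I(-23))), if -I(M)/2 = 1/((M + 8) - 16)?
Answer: sqrt(3339537)/31 ≈ 58.950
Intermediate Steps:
I(M) = -2/(-8 + M) (I(M) = -2/((M + 8) - 16) = -2/((8 + M) - 16) = -2/(-8 + M))
sqrt((-46)**2 + (1359 + I(-23))) = sqrt((-46)**2 + (1359 - 2/(-8 - 23))) = sqrt(2116 + (1359 - 2/(-31))) = sqrt(2116 + (1359 - 2*(-1/31))) = sqrt(2116 + (1359 + 2/31)) = sqrt(2116 + 42131/31) = sqrt(107727/31) = sqrt(3339537)/31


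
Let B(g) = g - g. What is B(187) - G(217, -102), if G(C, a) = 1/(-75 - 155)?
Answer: 1/230 ≈ 0.0043478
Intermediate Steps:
B(g) = 0
G(C, a) = -1/230 (G(C, a) = 1/(-230) = -1/230)
B(187) - G(217, -102) = 0 - 1*(-1/230) = 0 + 1/230 = 1/230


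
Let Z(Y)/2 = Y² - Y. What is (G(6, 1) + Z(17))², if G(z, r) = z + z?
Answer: 309136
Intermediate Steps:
G(z, r) = 2*z
Z(Y) = -2*Y + 2*Y² (Z(Y) = 2*(Y² - Y) = -2*Y + 2*Y²)
(G(6, 1) + Z(17))² = (2*6 + 2*17*(-1 + 17))² = (12 + 2*17*16)² = (12 + 544)² = 556² = 309136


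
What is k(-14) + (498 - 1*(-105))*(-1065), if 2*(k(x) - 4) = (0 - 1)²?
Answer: -1284381/2 ≈ -6.4219e+5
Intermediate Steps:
k(x) = 9/2 (k(x) = 4 + (0 - 1)²/2 = 4 + (½)*(-1)² = 4 + (½)*1 = 4 + ½ = 9/2)
k(-14) + (498 - 1*(-105))*(-1065) = 9/2 + (498 - 1*(-105))*(-1065) = 9/2 + (498 + 105)*(-1065) = 9/2 + 603*(-1065) = 9/2 - 642195 = -1284381/2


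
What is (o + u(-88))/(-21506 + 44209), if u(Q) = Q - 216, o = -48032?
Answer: -48336/22703 ≈ -2.1291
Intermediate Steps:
u(Q) = -216 + Q
(o + u(-88))/(-21506 + 44209) = (-48032 + (-216 - 88))/(-21506 + 44209) = (-48032 - 304)/22703 = -48336*1/22703 = -48336/22703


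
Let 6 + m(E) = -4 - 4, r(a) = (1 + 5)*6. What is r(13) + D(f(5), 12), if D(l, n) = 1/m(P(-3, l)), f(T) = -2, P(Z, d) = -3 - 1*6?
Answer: 503/14 ≈ 35.929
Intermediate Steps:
r(a) = 36 (r(a) = 6*6 = 36)
P(Z, d) = -9 (P(Z, d) = -3 - 6 = -9)
m(E) = -14 (m(E) = -6 + (-4 - 4) = -6 - 8 = -14)
D(l, n) = -1/14 (D(l, n) = 1/(-14) = -1/14)
r(13) + D(f(5), 12) = 36 - 1/14 = 503/14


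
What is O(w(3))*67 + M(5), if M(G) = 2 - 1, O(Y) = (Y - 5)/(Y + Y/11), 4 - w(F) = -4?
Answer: 769/32 ≈ 24.031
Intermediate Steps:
w(F) = 8 (w(F) = 4 - 1*(-4) = 4 + 4 = 8)
O(Y) = 11*(-5 + Y)/(12*Y) (O(Y) = (-5 + Y)/(Y + Y*(1/11)) = (-5 + Y)/(Y + Y/11) = (-5 + Y)/((12*Y/11)) = (-5 + Y)*(11/(12*Y)) = 11*(-5 + Y)/(12*Y))
M(G) = 1
O(w(3))*67 + M(5) = ((11/12)*(-5 + 8)/8)*67 + 1 = ((11/12)*(⅛)*3)*67 + 1 = (11/32)*67 + 1 = 737/32 + 1 = 769/32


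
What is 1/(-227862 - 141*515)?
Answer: -1/300477 ≈ -3.3280e-6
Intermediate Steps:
1/(-227862 - 141*515) = 1/(-227862 - 72615) = 1/(-300477) = -1/300477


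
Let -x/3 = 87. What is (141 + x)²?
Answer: 14400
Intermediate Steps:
x = -261 (x = -3*87 = -261)
(141 + x)² = (141 - 261)² = (-120)² = 14400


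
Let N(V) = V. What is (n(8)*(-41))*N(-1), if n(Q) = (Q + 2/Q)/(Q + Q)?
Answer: 1353/64 ≈ 21.141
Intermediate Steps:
n(Q) = (Q + 2/Q)/(2*Q) (n(Q) = (Q + 2/Q)/((2*Q)) = (Q + 2/Q)*(1/(2*Q)) = (Q + 2/Q)/(2*Q))
(n(8)*(-41))*N(-1) = ((½ + 8⁻²)*(-41))*(-1) = ((½ + 1/64)*(-41))*(-1) = ((33/64)*(-41))*(-1) = -1353/64*(-1) = 1353/64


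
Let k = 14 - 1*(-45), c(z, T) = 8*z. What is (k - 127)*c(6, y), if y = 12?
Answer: -3264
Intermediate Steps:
k = 59 (k = 14 + 45 = 59)
(k - 127)*c(6, y) = (59 - 127)*(8*6) = -68*48 = -3264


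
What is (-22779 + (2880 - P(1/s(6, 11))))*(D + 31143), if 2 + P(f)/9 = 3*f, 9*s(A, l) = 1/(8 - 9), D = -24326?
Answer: -133872246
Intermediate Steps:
s(A, l) = -⅑ (s(A, l) = 1/(9*(8 - 9)) = (⅑)/(-1) = (⅑)*(-1) = -⅑)
P(f) = -18 + 27*f (P(f) = -18 + 9*(3*f) = -18 + 27*f)
(-22779 + (2880 - P(1/s(6, 11))))*(D + 31143) = (-22779 + (2880 - (-18 + 27/(-⅑))))*(-24326 + 31143) = (-22779 + (2880 - (-18 + 27*(-9))))*6817 = (-22779 + (2880 - (-18 - 243)))*6817 = (-22779 + (2880 - 1*(-261)))*6817 = (-22779 + (2880 + 261))*6817 = (-22779 + 3141)*6817 = -19638*6817 = -133872246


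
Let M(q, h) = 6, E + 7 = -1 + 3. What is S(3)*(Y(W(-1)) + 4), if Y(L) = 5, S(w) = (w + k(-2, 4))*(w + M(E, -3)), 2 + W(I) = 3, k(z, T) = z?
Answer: 81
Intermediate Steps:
W(I) = 1 (W(I) = -2 + 3 = 1)
E = -5 (E = -7 + (-1 + 3) = -7 + 2 = -5)
S(w) = (-2 + w)*(6 + w) (S(w) = (w - 2)*(w + 6) = (-2 + w)*(6 + w))
S(3)*(Y(W(-1)) + 4) = (-12 + 3² + 4*3)*(5 + 4) = (-12 + 9 + 12)*9 = 9*9 = 81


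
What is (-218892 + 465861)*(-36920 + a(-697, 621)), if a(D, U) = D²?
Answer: 110861667441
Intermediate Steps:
(-218892 + 465861)*(-36920 + a(-697, 621)) = (-218892 + 465861)*(-36920 + (-697)²) = 246969*(-36920 + 485809) = 246969*448889 = 110861667441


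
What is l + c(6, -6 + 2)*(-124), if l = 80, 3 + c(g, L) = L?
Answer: 948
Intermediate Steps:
c(g, L) = -3 + L
l + c(6, -6 + 2)*(-124) = 80 + (-3 + (-6 + 2))*(-124) = 80 + (-3 - 4)*(-124) = 80 - 7*(-124) = 80 + 868 = 948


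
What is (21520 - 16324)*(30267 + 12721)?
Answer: 223365648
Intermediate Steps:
(21520 - 16324)*(30267 + 12721) = 5196*42988 = 223365648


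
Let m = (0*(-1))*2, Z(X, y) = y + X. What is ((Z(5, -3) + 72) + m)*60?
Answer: 4440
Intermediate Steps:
Z(X, y) = X + y
m = 0 (m = 0*2 = 0)
((Z(5, -3) + 72) + m)*60 = (((5 - 3) + 72) + 0)*60 = ((2 + 72) + 0)*60 = (74 + 0)*60 = 74*60 = 4440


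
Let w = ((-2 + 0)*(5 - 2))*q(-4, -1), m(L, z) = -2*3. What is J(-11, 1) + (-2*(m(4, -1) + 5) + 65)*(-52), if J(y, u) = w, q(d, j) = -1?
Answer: -3478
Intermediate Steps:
m(L, z) = -6
w = 6 (w = ((-2 + 0)*(5 - 2))*(-1) = -2*3*(-1) = -6*(-1) = 6)
J(y, u) = 6
J(-11, 1) + (-2*(m(4, -1) + 5) + 65)*(-52) = 6 + (-2*(-6 + 5) + 65)*(-52) = 6 + (-2*(-1) + 65)*(-52) = 6 + (2 + 65)*(-52) = 6 + 67*(-52) = 6 - 3484 = -3478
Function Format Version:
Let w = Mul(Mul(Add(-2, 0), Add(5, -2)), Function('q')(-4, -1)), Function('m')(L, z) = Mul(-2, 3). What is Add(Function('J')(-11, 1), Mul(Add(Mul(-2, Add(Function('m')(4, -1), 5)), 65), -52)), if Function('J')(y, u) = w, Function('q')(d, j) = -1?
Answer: -3478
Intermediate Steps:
Function('m')(L, z) = -6
w = 6 (w = Mul(Mul(Add(-2, 0), Add(5, -2)), -1) = Mul(Mul(-2, 3), -1) = Mul(-6, -1) = 6)
Function('J')(y, u) = 6
Add(Function('J')(-11, 1), Mul(Add(Mul(-2, Add(Function('m')(4, -1), 5)), 65), -52)) = Add(6, Mul(Add(Mul(-2, Add(-6, 5)), 65), -52)) = Add(6, Mul(Add(Mul(-2, -1), 65), -52)) = Add(6, Mul(Add(2, 65), -52)) = Add(6, Mul(67, -52)) = Add(6, -3484) = -3478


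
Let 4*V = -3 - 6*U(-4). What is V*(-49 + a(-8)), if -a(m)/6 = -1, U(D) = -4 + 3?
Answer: -129/4 ≈ -32.250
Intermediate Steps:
U(D) = -1
V = ¾ (V = (-3 - 6*(-1))/4 = (-3 + 6)/4 = (¼)*3 = ¾ ≈ 0.75000)
a(m) = 6 (a(m) = -6*(-1) = 6)
V*(-49 + a(-8)) = 3*(-49 + 6)/4 = (¾)*(-43) = -129/4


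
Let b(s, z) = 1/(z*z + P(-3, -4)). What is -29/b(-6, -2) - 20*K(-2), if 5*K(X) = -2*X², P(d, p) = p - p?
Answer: -84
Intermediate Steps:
P(d, p) = 0
b(s, z) = z⁻² (b(s, z) = 1/(z*z + 0) = 1/(z² + 0) = 1/(z²) = z⁻²)
K(X) = -2*X²/5 (K(X) = (-2*X²)/5 = -2*X²/5)
-29/b(-6, -2) - 20*K(-2) = -29/((-2)⁻²) - (-8)*(-2)² = -29/¼ - (-8)*4 = -29*4 - 20*(-8/5) = -116 + 32 = -84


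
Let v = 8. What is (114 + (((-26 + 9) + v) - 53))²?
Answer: 2704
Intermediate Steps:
(114 + (((-26 + 9) + v) - 53))² = (114 + (((-26 + 9) + 8) - 53))² = (114 + ((-17 + 8) - 53))² = (114 + (-9 - 53))² = (114 - 62)² = 52² = 2704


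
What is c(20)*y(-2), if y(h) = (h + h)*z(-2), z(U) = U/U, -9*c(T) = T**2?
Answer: 1600/9 ≈ 177.78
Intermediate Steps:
c(T) = -T**2/9
z(U) = 1
y(h) = 2*h (y(h) = (h + h)*1 = (2*h)*1 = 2*h)
c(20)*y(-2) = (-1/9*20**2)*(2*(-2)) = -1/9*400*(-4) = -400/9*(-4) = 1600/9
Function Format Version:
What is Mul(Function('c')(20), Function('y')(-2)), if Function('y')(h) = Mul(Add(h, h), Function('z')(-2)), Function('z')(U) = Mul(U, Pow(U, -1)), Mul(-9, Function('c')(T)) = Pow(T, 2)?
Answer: Rational(1600, 9) ≈ 177.78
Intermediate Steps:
Function('c')(T) = Mul(Rational(-1, 9), Pow(T, 2))
Function('z')(U) = 1
Function('y')(h) = Mul(2, h) (Function('y')(h) = Mul(Add(h, h), 1) = Mul(Mul(2, h), 1) = Mul(2, h))
Mul(Function('c')(20), Function('y')(-2)) = Mul(Mul(Rational(-1, 9), Pow(20, 2)), Mul(2, -2)) = Mul(Mul(Rational(-1, 9), 400), -4) = Mul(Rational(-400, 9), -4) = Rational(1600, 9)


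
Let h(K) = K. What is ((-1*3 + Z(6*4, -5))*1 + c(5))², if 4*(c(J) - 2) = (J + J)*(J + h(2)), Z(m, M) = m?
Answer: 6561/4 ≈ 1640.3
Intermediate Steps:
c(J) = 2 + J*(2 + J)/2 (c(J) = 2 + ((J + J)*(J + 2))/4 = 2 + ((2*J)*(2 + J))/4 = 2 + (2*J*(2 + J))/4 = 2 + J*(2 + J)/2)
((-1*3 + Z(6*4, -5))*1 + c(5))² = ((-1*3 + 6*4)*1 + (2 + 5 + (½)*5²))² = ((-3 + 24)*1 + (2 + 5 + (½)*25))² = (21*1 + (2 + 5 + 25/2))² = (21 + 39/2)² = (81/2)² = 6561/4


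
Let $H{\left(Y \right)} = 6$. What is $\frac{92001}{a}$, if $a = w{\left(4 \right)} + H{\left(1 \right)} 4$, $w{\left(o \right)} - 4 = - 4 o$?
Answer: $\frac{30667}{4} \approx 7666.8$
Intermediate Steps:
$w{\left(o \right)} = 4 - 4 o$
$a = 12$ ($a = \left(4 - 16\right) + 6 \cdot 4 = \left(4 - 16\right) + 24 = -12 + 24 = 12$)
$\frac{92001}{a} = \frac{92001}{12} = 92001 \cdot \frac{1}{12} = \frac{30667}{4}$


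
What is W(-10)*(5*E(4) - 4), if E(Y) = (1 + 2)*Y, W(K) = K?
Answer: -560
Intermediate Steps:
E(Y) = 3*Y
W(-10)*(5*E(4) - 4) = -10*(5*(3*4) - 4) = -10*(5*12 - 4) = -10*(60 - 4) = -10*56 = -560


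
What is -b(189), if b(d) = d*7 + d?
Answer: -1512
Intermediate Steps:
b(d) = 8*d (b(d) = 7*d + d = 8*d)
-b(189) = -8*189 = -1*1512 = -1512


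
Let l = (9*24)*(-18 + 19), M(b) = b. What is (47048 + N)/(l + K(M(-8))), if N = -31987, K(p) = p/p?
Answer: 15061/217 ≈ 69.406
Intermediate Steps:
K(p) = 1
l = 216 (l = 216*1 = 216)
(47048 + N)/(l + K(M(-8))) = (47048 - 31987)/(216 + 1) = 15061/217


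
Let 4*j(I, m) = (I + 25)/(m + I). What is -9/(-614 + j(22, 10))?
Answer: 1152/78545 ≈ 0.014667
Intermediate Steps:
j(I, m) = (25 + I)/(4*(I + m)) (j(I, m) = ((I + 25)/(m + I))/4 = ((25 + I)/(I + m))/4 = (25 + I)/(4*(I + m)))
-9/(-614 + j(22, 10)) = -9/(-614 + (25 + 22)/(4*(22 + 10))) = -9/(-614 + (1/4)*47/32) = -9/(-614 + (1/4)*(1/32)*47) = -9/(-614 + 47/128) = -9/(-78545/128) = -9*(-128/78545) = 1152/78545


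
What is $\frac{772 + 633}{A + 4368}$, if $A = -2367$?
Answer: $\frac{1405}{2001} \approx 0.70215$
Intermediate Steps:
$\frac{772 + 633}{A + 4368} = \frac{772 + 633}{-2367 + 4368} = \frac{1405}{2001}$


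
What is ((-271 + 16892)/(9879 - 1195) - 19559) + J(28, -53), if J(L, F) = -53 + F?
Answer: -170754239/8684 ≈ -19663.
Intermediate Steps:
((-271 + 16892)/(9879 - 1195) - 19559) + J(28, -53) = ((-271 + 16892)/(9879 - 1195) - 19559) + (-53 - 53) = (16621/8684 - 19559) - 106 = -169833735/8684 - 106 = -170754239/8684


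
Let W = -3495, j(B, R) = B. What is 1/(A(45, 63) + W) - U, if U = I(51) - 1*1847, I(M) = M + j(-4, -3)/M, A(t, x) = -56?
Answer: 325271549/181101 ≈ 1796.1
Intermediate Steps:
I(M) = M - 4/M
U = -91600/51 (U = (51 - 4/51) - 1*1847 = (51 - 4*1/51) - 1847 = (51 - 4/51) - 1847 = 2597/51 - 1847 = -91600/51 ≈ -1796.1)
1/(A(45, 63) + W) - U = 1/(-56 - 3495) - 1*(-91600/51) = 1/(-3551) + 91600/51 = -1/3551 + 91600/51 = 325271549/181101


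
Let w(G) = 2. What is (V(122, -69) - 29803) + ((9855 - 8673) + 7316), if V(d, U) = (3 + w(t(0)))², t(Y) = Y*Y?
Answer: -21280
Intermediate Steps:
t(Y) = Y²
V(d, U) = 25 (V(d, U) = (3 + 2)² = 5² = 25)
(V(122, -69) - 29803) + ((9855 - 8673) + 7316) = (25 - 29803) + ((9855 - 8673) + 7316) = -29778 + (1182 + 7316) = -29778 + 8498 = -21280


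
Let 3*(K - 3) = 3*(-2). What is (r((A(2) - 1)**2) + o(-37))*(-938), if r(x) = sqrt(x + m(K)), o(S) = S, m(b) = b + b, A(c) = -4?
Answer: 34706 - 2814*sqrt(3) ≈ 29832.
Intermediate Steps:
K = 1 (K = 3 + (3*(-2))/3 = 3 + (1/3)*(-6) = 3 - 2 = 1)
m(b) = 2*b
r(x) = sqrt(2 + x) (r(x) = sqrt(x + 2*1) = sqrt(x + 2) = sqrt(2 + x))
(r((A(2) - 1)**2) + o(-37))*(-938) = (sqrt(2 + (-4 - 1)**2) - 37)*(-938) = (sqrt(2 + (-5)**2) - 37)*(-938) = (sqrt(2 + 25) - 37)*(-938) = (sqrt(27) - 37)*(-938) = (3*sqrt(3) - 37)*(-938) = (-37 + 3*sqrt(3))*(-938) = 34706 - 2814*sqrt(3)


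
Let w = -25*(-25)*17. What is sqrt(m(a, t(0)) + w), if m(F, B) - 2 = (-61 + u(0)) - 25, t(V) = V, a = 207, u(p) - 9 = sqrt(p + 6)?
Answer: sqrt(10550 + sqrt(6)) ≈ 102.73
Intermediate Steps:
u(p) = 9 + sqrt(6 + p) (u(p) = 9 + sqrt(p + 6) = 9 + sqrt(6 + p))
m(F, B) = -75 + sqrt(6) (m(F, B) = 2 + ((-61 + (9 + sqrt(6 + 0))) - 25) = 2 + ((-61 + (9 + sqrt(6))) - 25) = 2 + ((-52 + sqrt(6)) - 25) = 2 + (-77 + sqrt(6)) = -75 + sqrt(6))
w = 10625 (w = 625*17 = 10625)
sqrt(m(a, t(0)) + w) = sqrt((-75 + sqrt(6)) + 10625) = sqrt(10550 + sqrt(6))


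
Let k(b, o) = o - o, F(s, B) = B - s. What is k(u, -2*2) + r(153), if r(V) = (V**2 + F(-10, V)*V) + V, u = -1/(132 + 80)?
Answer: 48501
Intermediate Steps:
u = -1/212 ≈ -0.0047170
r(V) = V + V**2 + V*(10 + V) (r(V) = (V**2 + (V - 1*(-10))*V) + V = (V**2 + (V + 10)*V) + V = (V**2 + (10 + V)*V) + V = (V**2 + V*(10 + V)) + V = V + V**2 + V*(10 + V))
k(b, o) = 0
k(u, -2*2) + r(153) = 0 + 153*(11 + 2*153) = 0 + 153*(11 + 306) = 0 + 153*317 = 0 + 48501 = 48501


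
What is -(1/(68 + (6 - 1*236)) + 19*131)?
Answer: -403217/162 ≈ -2489.0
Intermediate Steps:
-(1/(68 + (6 - 1*236)) + 19*131) = -(1/(68 + (6 - 236)) + 2489) = -(1/(68 - 230) + 2489) = -(1/(-162) + 2489) = -(-1/162 + 2489) = -1*403217/162 = -403217/162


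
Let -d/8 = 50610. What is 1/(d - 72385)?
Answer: -1/477265 ≈ -2.0953e-6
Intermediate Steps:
d = -404880 (d = -8*50610 = -404880)
1/(d - 72385) = 1/(-404880 - 72385) = 1/(-477265) = -1/477265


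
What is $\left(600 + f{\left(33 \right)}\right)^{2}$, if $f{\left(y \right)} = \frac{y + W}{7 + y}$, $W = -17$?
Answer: $\frac{9012004}{25} \approx 3.6048 \cdot 10^{5}$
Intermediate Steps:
$f{\left(y \right)} = \frac{-17 + y}{7 + y}$ ($f{\left(y \right)} = \frac{y - 17}{7 + y} = \frac{-17 + y}{7 + y}$)
$\left(600 + f{\left(33 \right)}\right)^{2} = \left(600 + \frac{-17 + 33}{7 + 33}\right)^{2} = \left(600 + \frac{1}{40} \cdot 16\right)^{2} = \left(600 + \frac{2}{5}\right)^{2} = \left(\frac{3002}{5}\right)^{2} = \frac{9012004}{25}$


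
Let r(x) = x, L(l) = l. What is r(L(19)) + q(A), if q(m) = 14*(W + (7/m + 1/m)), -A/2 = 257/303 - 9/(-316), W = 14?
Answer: 12684997/83939 ≈ 151.12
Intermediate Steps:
A = -83939/47874 (A = -2*(257/303 - 9/(-316)) = -2*(257*(1/303) - 9*(-1/316)) = -2*(257/303 + 9/316) = -2*83939/95748 = -83939/47874 ≈ -1.7533)
q(m) = 196 + 112/m (q(m) = 14*(14 + (7/m + 1/m)) = 14*(14 + 8/m) = 196 + 112/m)
r(L(19)) + q(A) = 19 + (196 + 112/(-83939/47874)) = 19 + (196 + 112*(-47874/83939)) = 19 + (196 - 5361888/83939) = 19 + 11090156/83939 = 12684997/83939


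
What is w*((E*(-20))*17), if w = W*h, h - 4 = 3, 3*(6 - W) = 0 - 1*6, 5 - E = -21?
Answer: -495040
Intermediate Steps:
E = 26 (E = 5 - 1*(-21) = 5 + 21 = 26)
W = 8 (W = 6 - (0 - 1*6)/3 = 6 - (0 - 6)/3 = 6 - 1/3*(-6) = 6 + 2 = 8)
h = 7 (h = 4 + 3 = 7)
w = 56 (w = 8*7 = 56)
w*((E*(-20))*17) = 56*((26*(-20))*17) = 56*(-520*17) = 56*(-8840) = -495040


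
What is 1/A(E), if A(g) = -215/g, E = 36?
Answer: -36/215 ≈ -0.16744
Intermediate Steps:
1/A(E) = 1/(-215/36) = -36/215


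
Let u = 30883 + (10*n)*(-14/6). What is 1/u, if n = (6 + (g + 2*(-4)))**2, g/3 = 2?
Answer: 3/91529 ≈ 3.2777e-5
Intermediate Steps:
g = 6 (g = 3*2 = 6)
n = 16 (n = (6 + (6 + 2*(-4)))**2 = (6 + (6 - 8))**2 = (6 - 2)**2 = 4**2 = 16)
u = 91529/3 (u = 30883 + (10*16)*(-14/6) = 30883 + 160*(-14*1/6) = 30883 + 160*(-7/3) = 30883 - 1120/3 = 91529/3 ≈ 30510.)
1/u = 1/(91529/3) = 3/91529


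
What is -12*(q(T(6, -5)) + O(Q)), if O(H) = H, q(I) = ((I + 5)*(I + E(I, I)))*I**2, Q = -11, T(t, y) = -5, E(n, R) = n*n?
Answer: 132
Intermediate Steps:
E(n, R) = n**2
q(I) = I**2*(5 + I)*(I + I**2) (q(I) = ((I + 5)*(I + I**2))*I**2 = ((5 + I)*(I + I**2))*I**2 = I**2*(5 + I)*(I + I**2))
-12*(q(T(6, -5)) + O(Q)) = -12*((-5)**3*(5 + (-5)**2 + 6*(-5)) - 11) = -12*(-125*(5 + 25 - 30) - 11) = -12*(-125*0 - 11) = -12*(0 - 11) = -12*(-11) = 132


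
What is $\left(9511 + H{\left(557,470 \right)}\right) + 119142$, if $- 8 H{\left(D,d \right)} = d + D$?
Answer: $\frac{1028197}{8} \approx 1.2852 \cdot 10^{5}$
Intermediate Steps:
$H{\left(D,d \right)} = - \frac{D}{8} - \frac{d}{8}$ ($H{\left(D,d \right)} = - \frac{d + D}{8} = - \frac{D + d}{8} = - \frac{D}{8} - \frac{d}{8}$)
$\left(9511 + H{\left(557,470 \right)}\right) + 119142 = \left(9511 - \frac{1027}{8}\right) + 119142 = \frac{75061}{8} + 119142 = \frac{1028197}{8}$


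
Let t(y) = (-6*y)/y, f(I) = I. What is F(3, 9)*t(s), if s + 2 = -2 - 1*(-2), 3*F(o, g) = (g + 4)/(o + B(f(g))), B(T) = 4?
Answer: -26/7 ≈ -3.7143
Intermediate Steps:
F(o, g) = (4 + g)/(3*(4 + o)) (F(o, g) = ((g + 4)/(o + 4))/3 = ((4 + g)/(4 + o))/3 = (4 + g)/(3*(4 + o)))
s = -2 (s = -2 + (-2 - 1*(-2)) = -2 + (-2 + 2) = -2 + 0 = -2)
t(y) = -6
F(3, 9)*t(s) = ((4 + 9)/(3*(4 + 3)))*(-6) = ((1/3)*13/7)*(-6) = ((1/3)*(1/7)*13)*(-6) = (13/21)*(-6) = -26/7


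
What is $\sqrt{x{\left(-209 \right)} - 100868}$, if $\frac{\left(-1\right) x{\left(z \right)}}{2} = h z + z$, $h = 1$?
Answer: $8 i \sqrt{1563} \approx 316.28 i$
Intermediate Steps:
$x{\left(z \right)} = - 4 z$ ($x{\left(z \right)} = - 2 \left(1 z + z\right) = - 2 \left(z + z\right) = - 2 \cdot 2 z = - 4 z$)
$\sqrt{x{\left(-209 \right)} - 100868} = \sqrt{\left(-4\right) \left(-209\right) - 100868} = \sqrt{836 - 100868} = \sqrt{-100032} = 8 i \sqrt{1563}$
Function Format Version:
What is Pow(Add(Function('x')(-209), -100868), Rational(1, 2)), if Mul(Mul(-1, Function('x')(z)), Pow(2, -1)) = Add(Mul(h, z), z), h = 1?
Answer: Mul(8, I, Pow(1563, Rational(1, 2))) ≈ Mul(316.28, I)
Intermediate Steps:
Function('x')(z) = Mul(-4, z) (Function('x')(z) = Mul(-2, Add(Mul(1, z), z)) = Mul(-2, Add(z, z)) = Mul(-2, Mul(2, z)) = Mul(-4, z))
Pow(Add(Function('x')(-209), -100868), Rational(1, 2)) = Pow(Add(Mul(-4, -209), -100868), Rational(1, 2)) = Pow(Add(836, -100868), Rational(1, 2)) = Pow(-100032, Rational(1, 2)) = Mul(8, I, Pow(1563, Rational(1, 2)))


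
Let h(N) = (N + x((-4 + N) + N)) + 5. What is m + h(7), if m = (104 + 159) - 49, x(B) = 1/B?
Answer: 2261/10 ≈ 226.10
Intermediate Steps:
m = 214 (m = 263 - 49 = 214)
h(N) = 5 + N + 1/(-4 + 2*N) (h(N) = (N + 1/((-4 + N) + N)) + 5 = (N + 1/(-4 + 2*N)) + 5 = 5 + N + 1/(-4 + 2*N))
m + h(7) = 214 + (½ + (-2 + 7)*(5 + 7))/(-2 + 7) = 214 + (½ + 5*12)/5 = 214 + (½ + 60)/5 = 214 + (⅕)*(121/2) = 214 + 121/10 = 2261/10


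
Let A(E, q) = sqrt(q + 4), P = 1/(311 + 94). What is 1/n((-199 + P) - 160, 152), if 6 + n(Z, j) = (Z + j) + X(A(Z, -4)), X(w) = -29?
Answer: -405/98009 ≈ -0.0041323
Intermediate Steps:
P = 1/405 ≈ 0.0024691
A(E, q) = sqrt(4 + q)
n(Z, j) = -35 + Z + j (n(Z, j) = -6 + ((Z + j) - 29) = -6 + (-29 + Z + j) = -35 + Z + j)
1/n((-199 + P) - 160, 152) = 1/(-35 + ((-199 + 1/405) - 160) + 152) = 1/(-35 + (-80594/405 - 160) + 152) = 1/(-35 - 145394/405 + 152) = 1/(-98009/405) = -405/98009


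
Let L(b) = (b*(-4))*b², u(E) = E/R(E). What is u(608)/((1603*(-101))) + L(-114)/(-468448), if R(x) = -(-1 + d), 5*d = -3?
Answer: -29988865099/2370098017 ≈ -12.653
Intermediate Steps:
d = -⅗ (d = (⅕)*(-3) = -⅗ ≈ -0.60000)
R(x) = 8/5 (R(x) = -(-1 - ⅗) = -1*(-8/5) = 8/5)
u(E) = 5*E/8 (u(E) = E/(8/5) = E*(5/8) = 5*E/8)
L(b) = -4*b³ (L(b) = (-4*b)*b² = -4*b³)
u(608)/((1603*(-101))) + L(-114)/(-468448) = ((5/8)*608)/((1603*(-101))) - 4*(-114)³/(-468448) = 380/(-161903) - 4*(-1481544)*(-1/468448) = 380*(-1/161903) + 5926176*(-1/468448) = -380/161903 - 185193/14639 = -29988865099/2370098017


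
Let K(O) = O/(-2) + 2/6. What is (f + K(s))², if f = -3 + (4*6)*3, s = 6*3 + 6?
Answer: 29584/9 ≈ 3287.1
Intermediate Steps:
s = 24 (s = 18 + 6 = 24)
K(O) = ⅓ - O/2 (K(O) = O*(-½) + 2*(⅙) = -O/2 + ⅓ = ⅓ - O/2)
f = 69 (f = -3 + 24*3 = -3 + 72 = 69)
(f + K(s))² = (69 + (⅓ - ½*24))² = (69 + (⅓ - 12))² = (69 - 35/3)² = (172/3)² = 29584/9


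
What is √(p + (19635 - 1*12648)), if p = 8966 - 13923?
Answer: √2030 ≈ 45.056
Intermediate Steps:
p = -4957
√(p + (19635 - 1*12648)) = √(-4957 + (19635 - 1*12648)) = √(-4957 + (19635 - 12648)) = √(-4957 + 6987) = √2030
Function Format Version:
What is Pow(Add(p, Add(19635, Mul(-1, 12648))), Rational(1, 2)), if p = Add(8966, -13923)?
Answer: Pow(2030, Rational(1, 2)) ≈ 45.056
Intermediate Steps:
p = -4957
Pow(Add(p, Add(19635, Mul(-1, 12648))), Rational(1, 2)) = Pow(Add(-4957, Add(19635, Mul(-1, 12648))), Rational(1, 2)) = Pow(Add(-4957, Add(19635, -12648)), Rational(1, 2)) = Pow(Add(-4957, 6987), Rational(1, 2)) = Pow(2030, Rational(1, 2))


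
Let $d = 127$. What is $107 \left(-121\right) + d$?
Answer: $-12820$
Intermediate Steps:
$107 \left(-121\right) + d = 107 \left(-121\right) + 127 = -12947 + 127 = -12820$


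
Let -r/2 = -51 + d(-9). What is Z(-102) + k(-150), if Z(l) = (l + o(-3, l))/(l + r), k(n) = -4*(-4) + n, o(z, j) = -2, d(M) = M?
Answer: -1258/9 ≈ -139.78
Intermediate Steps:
r = 120 (r = -2*(-51 - 9) = -2*(-60) = 120)
k(n) = 16 + n
Z(l) = (-2 + l)/(120 + l) (Z(l) = (l - 2)/(l + 120) = (-2 + l)/(120 + l))
Z(-102) + k(-150) = (-2 - 102)/(120 - 102) + (16 - 150) = -104/18 - 134 = (1/18)*(-104) - 134 = -52/9 - 134 = -1258/9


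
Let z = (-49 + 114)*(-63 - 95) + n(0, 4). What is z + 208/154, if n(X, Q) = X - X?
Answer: -790686/77 ≈ -10269.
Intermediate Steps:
n(X, Q) = 0
z = -10270 (z = (-49 + 114)*(-63 - 95) + 0 = 65*(-158) + 0 = -10270 + 0 = -10270)
z + 208/154 = -10270 + 208/154 = -10270 + 208*(1/154) = -10270 + 104/77 = -790686/77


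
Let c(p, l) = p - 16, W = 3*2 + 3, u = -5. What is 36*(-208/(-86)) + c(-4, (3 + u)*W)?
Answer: 2884/43 ≈ 67.070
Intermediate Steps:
W = 9 (W = 6 + 3 = 9)
c(p, l) = -16 + p
36*(-208/(-86)) + c(-4, (3 + u)*W) = 36*(-208/(-86)) + (-16 - 4) = 36*(-208*(-1/86)) - 20 = 36*(104/43) - 20 = 3744/43 - 20 = 2884/43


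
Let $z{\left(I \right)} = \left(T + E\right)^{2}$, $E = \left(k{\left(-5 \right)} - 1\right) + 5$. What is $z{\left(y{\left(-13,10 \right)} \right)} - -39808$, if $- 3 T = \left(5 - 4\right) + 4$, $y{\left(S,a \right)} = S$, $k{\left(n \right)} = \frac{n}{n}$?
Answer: $\frac{358372}{9} \approx 39819.0$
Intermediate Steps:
$k{\left(n \right)} = 1$
$E = 5$ ($E = \left(1 - 1\right) + 5 = 0 + 5 = 5$)
$T = - \frac{5}{3}$ ($T = - \frac{\left(5 - 4\right) + 4}{3} = - \frac{1 + 4}{3} = \left(- \frac{1}{3}\right) 5 = - \frac{5}{3} \approx -1.6667$)
$z{\left(I \right)} = \frac{100}{9}$ ($z{\left(I \right)} = \left(- \frac{5}{3} + 5\right)^{2} = \left(\frac{10}{3}\right)^{2} = \frac{100}{9}$)
$z{\left(y{\left(-13,10 \right)} \right)} - -39808 = \frac{100}{9} - -39808 = \frac{100}{9} + 39808 = \frac{358372}{9}$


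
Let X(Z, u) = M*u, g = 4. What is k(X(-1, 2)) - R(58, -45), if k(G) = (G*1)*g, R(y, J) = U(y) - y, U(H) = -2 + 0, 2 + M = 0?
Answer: 44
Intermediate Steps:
M = -2 (M = -2 + 0 = -2)
U(H) = -2
X(Z, u) = -2*u
R(y, J) = -2 - y
k(G) = 4*G (k(G) = (G*1)*4 = G*4 = 4*G)
k(X(-1, 2)) - R(58, -45) = 4*(-2*2) - (-2 - 1*58) = 4*(-4) - (-2 - 58) = -16 - 1*(-60) = -16 + 60 = 44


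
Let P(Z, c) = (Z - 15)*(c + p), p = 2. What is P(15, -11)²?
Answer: 0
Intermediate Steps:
P(Z, c) = (-15 + Z)*(2 + c) (P(Z, c) = (Z - 15)*(c + 2) = (-15 + Z)*(2 + c))
P(15, -11)² = (-30 - 15*(-11) + 2*15 + 15*(-11))² = (-30 + 165 + 30 - 165)² = 0² = 0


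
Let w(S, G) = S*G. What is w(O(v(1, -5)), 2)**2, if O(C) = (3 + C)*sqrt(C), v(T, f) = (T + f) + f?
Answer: -1296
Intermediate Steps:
v(T, f) = T + 2*f
O(C) = sqrt(C)*(3 + C)
w(S, G) = G*S
w(O(v(1, -5)), 2)**2 = (2*(sqrt(1 + 2*(-5))*(3 + (1 + 2*(-5)))))**2 = (2*(sqrt(1 - 10)*(3 + (1 - 10))))**2 = (2*(sqrt(-9)*(3 - 9)))**2 = (2*((3*I)*(-6)))**2 = (2*(-18*I))**2 = (-36*I)**2 = -1296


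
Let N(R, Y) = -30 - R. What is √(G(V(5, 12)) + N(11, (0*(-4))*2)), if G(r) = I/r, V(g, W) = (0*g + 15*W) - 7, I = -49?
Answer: I*√1235566/173 ≈ 6.4252*I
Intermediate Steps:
V(g, W) = -7 + 15*W (V(g, W) = (0 + 15*W) - 7 = 15*W - 7 = -7 + 15*W)
G(r) = -49/r
√(G(V(5, 12)) + N(11, (0*(-4))*2)) = √(-49/(-7 + 15*12) + (-30 - 1*11)) = √(-49/(-7 + 180) + (-30 - 11)) = √(-49/173 - 41) = √(-7142/173) = I*√1235566/173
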